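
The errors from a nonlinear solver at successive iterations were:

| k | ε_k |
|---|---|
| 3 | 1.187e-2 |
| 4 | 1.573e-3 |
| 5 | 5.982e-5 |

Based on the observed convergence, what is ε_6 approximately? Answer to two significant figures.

3.0e-7

First estimate the order: p ≈ ln(ε_5/ε_4) / ln(ε_4/ε_3) = ln(5.982e-5/1.573e-3)/ln(1.573e-3/1.187e-2) = ln(0.0380292)/ln(0.132519) ≈ 1.6177.
Then ε_6 ≈ ε_5·(ε_5/ε_4)^p = 5.982e-5·(0.0380292)^1.6177 = 5.982e-5·0.00504726 ≈ 3.019e-07.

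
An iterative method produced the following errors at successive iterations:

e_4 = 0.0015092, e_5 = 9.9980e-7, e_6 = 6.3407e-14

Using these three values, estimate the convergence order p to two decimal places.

p ≈ ln(e_6/e_5) / ln(e_5/e_4)
  = ln(6.3407e-14/9.9980e-7) / ln(9.9980e-7/0.0015092)
  = ln(6.34197e-08) / ln(0.00066247)
  = -16.57349 / -7.31954 ≈ 2.26428

2.26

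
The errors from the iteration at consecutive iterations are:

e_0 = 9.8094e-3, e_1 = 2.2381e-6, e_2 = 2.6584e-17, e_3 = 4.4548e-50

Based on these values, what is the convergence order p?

Consecutive ratios: e_3/e_2 = 4.4548e-50/2.6584e-17 = 1.67574e-33, e_2/e_1 = 2.6584e-17/2.2381e-6 = 1.18779e-11.
p ≈ ln(1.67574e-33)/ln(1.18779e-11) = -75.4691/-25.1563 ≈ 3.00.
So the convergence is cubic (order 3).

3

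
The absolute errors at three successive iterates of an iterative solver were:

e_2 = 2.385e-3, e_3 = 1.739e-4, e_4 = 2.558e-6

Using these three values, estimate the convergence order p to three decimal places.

1.611

p ≈ ln(e_4/e_3) / ln(e_3/e_2)
  = ln(2.558e-6/1.739e-4) / ln(1.739e-4/2.385e-3)
  = ln(0.0147096) / ln(0.072914)
  = -4.219255 / -2.618475 ≈ 1.611341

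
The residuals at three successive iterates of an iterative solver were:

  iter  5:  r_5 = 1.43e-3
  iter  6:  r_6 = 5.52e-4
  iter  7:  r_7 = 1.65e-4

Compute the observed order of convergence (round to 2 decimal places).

1.27

p ≈ ln(r_7/r_6) / ln(r_6/r_5)
  = ln(1.65e-4/5.52e-4) / ln(5.52e-4/1.43e-3)
  = ln(0.298913) / ln(0.386014)
  = -1.20760 / -0.95188 ≈ 1.26865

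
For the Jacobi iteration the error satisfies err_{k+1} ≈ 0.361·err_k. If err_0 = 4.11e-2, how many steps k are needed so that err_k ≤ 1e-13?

After k steps, err_k ≈ 4.11e-2·0.361^k.
Need 0.361^k ≤ 1e-13/4.11e-2 = 2.43309e-12.
k ≥ ln(2.43309e-12)/ln(0.361) = -26.7419/-1.01888 = 26.246.
Smallest integer k = 27.

27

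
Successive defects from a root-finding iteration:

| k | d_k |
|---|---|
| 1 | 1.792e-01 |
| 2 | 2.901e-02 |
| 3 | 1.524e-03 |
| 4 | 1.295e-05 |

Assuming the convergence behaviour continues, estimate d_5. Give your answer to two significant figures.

First estimate the order: p ≈ ln(d_4/d_3) / ln(d_3/d_2) = ln(1.295e-05/1.524e-03)/ln(1.524e-03/2.901e-02) = ln(0.00849738)/ln(0.0525336) ≈ 1.6183.
Then d_5 ≈ d_4·(d_4/d_3)^p = 1.295e-05·(0.00849738)^1.6183 = 1.295e-05·0.000445617 ≈ 5.771e-09.

5.8e-9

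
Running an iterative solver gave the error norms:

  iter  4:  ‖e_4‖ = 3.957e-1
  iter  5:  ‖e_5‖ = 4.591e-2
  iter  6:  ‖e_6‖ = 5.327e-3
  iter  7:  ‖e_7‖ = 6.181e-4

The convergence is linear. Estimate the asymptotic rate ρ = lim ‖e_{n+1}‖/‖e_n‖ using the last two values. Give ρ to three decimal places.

0.116

ρ ≈ ‖e_7‖/‖e_6‖ = 6.181e-4/5.327e-3 = 0.11603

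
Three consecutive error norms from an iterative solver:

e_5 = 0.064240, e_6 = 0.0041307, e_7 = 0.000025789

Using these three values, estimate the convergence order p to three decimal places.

1.850

p ≈ ln(e_7/e_6) / ln(e_6/e_5)
  = ln(0.000025789/0.0041307) / ln(0.0041307/0.064240)
  = ln(0.00624325) / ln(0.0643011)
  = -5.076254 / -2.744179 ≈ 1.849826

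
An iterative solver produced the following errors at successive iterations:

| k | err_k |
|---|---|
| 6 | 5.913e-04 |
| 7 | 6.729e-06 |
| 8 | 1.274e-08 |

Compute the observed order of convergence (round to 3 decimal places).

1.401

p ≈ ln(err_8/err_7) / ln(err_7/err_6)
  = ln(1.274e-08/6.729e-06) / ln(6.729e-06/5.913e-04)
  = ln(0.0018933) / ln(0.01138)
  = -6.269434 / -4.475898 ≈ 1.400710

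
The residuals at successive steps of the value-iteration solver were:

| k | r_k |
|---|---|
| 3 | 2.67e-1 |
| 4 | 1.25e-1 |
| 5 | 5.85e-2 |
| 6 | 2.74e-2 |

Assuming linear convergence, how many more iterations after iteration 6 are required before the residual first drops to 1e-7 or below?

Rate ρ ≈ r_6/r_5 = 2.74e-2/5.85e-2 = 0.4684.
After j more steps, r_{6+j} ≈ 2.74e-2·ρ^j; need ρ^j ≤ 1e-7/2.74e-2 = 3.64964e-06.
j ≥ ln(3.64964e-06)/ln(0.4684) = -12.5209/-0.75843 = 16.509.
So 17 more iterations are needed.

17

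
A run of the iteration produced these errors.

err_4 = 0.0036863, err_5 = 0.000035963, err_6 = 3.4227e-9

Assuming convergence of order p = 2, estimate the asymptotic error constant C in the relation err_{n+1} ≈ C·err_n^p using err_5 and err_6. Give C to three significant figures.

2.65

C ≈ err_6 / err_5^2
  = 3.4227e-9 / (0.000035963)^2
  = 3.4227e-9 / 1.29334e-09 ≈ 2.6464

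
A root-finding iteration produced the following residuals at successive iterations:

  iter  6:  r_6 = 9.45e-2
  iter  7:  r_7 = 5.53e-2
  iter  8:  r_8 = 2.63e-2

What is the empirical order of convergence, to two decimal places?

p ≈ ln(r_8/r_7) / ln(r_7/r_6)
  = ln(2.63e-2/5.53e-2) / ln(5.53e-2/9.45e-2)
  = ln(0.475588) / ln(0.585185)
  = -0.74320 / -0.53583 ≈ 1.38701

1.39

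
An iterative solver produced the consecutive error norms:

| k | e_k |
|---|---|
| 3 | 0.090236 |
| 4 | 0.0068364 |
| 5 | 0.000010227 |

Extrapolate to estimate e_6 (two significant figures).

First estimate the order: p ≈ ln(e_5/e_4) / ln(e_4/e_3) = ln(0.000010227/0.0068364)/ln(0.0068364/0.090236) = ln(0.00149596)/ln(0.0757613) ≈ 2.5211.
Then e_6 ≈ e_5·(e_5/e_4)^p = 0.000010227·(0.00149596)^2.5211 = 0.000010227·7.54555e-08 ≈ 7.717e-13.

7.7e-13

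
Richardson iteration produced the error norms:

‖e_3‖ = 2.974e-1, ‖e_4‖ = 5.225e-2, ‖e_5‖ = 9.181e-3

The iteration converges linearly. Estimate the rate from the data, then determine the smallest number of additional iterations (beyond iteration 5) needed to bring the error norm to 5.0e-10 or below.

10

Rate ρ ≈ ‖e_5‖/‖e_4‖ = 9.181e-3/5.225e-2 = 0.1757.
After j more steps, ‖e_{5+j}‖ ≈ 9.181e-3·ρ^j; need ρ^j ≤ 5.0e-10/9.181e-3 = 5.44603e-08.
j ≥ ln(5.44603e-08)/ln(0.1757) = -16.7258/-1.73898 = 9.618.
So 10 more iterations are needed.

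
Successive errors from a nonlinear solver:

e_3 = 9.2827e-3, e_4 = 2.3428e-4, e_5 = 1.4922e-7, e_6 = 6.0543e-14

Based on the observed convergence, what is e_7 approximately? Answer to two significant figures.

1.0e-26

First estimate the order: p ≈ ln(e_6/e_5) / ln(e_5/e_4) = ln(6.0543e-14/1.4922e-7)/ln(1.4922e-7/2.3428e-4) = ln(4.0573e-07)/ln(0.00063693) ≈ 2.0000.
Then e_7 ≈ e_6·(e_6/e_5)^p = 6.0543e-14·(4.0573e-07)^2.0000 = 6.0543e-14·1.64617e-13 ≈ 9.966e-27.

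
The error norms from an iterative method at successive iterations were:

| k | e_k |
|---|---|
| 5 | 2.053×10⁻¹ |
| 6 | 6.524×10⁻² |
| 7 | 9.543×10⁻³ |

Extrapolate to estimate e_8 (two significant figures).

3.8e-4

First estimate the order: p ≈ ln(e_7/e_6) / ln(e_6/e_5) = ln(9.543×10⁻³/6.524×10⁻²)/ln(6.524×10⁻²/2.053×10⁻¹) = ln(0.146275)/ln(0.317779) ≈ 1.6768.
Then e_8 ≈ e_7·(e_7/e_6)^p = 9.543×10⁻³·(0.146275)^1.6768 = 9.543×10⁻³·0.0398251 ≈ 0.0003801.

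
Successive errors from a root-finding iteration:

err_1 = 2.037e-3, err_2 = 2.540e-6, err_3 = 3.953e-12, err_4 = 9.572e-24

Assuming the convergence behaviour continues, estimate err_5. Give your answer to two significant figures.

First estimate the order: p ≈ ln(err_4/err_3) / ln(err_3/err_2) = ln(9.572e-24/3.953e-12)/ln(3.953e-12/2.540e-6) = ln(2.42145e-12)/ln(1.5563e-06) ≈ 2.0000.
Then err_5 ≈ err_4·(err_4/err_3)^p = 9.572e-24·(2.42145e-12)^2.0000 = 9.572e-24·5.86342e-24 ≈ 5.612e-47.

5.6e-47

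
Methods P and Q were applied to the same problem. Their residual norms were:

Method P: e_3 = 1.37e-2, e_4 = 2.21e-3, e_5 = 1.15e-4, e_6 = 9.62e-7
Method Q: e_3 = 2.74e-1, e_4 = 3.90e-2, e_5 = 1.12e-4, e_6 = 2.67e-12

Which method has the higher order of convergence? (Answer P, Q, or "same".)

Q

Method P: p ≈ ln(9.62e-7/1.15e-4)/ln(1.15e-4/2.21e-3) ≈ 1.62.
Method Q: p ≈ ln(2.67e-12/1.12e-4)/ln(1.12e-4/3.90e-2) ≈ 3.00.
Method Q has the higher order (≈3.0 vs ≈1.6).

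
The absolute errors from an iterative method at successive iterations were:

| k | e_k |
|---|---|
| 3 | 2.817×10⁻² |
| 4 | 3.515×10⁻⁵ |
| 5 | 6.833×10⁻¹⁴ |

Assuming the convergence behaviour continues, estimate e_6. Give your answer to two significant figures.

First estimate the order: p ≈ ln(e_5/e_4) / ln(e_4/e_3) = ln(6.833×10⁻¹⁴/3.515×10⁻⁵)/ln(3.515×10⁻⁵/2.817×10⁻²) = ln(1.94395e-09)/ln(0.00124778) ≈ 2.9999.
Then e_6 ≈ e_5·(e_5/e_4)^p = 6.833×10⁻¹⁴·(1.94395e-09)^2.9999 = 6.833×10⁻¹⁴·7.36082e-27 ≈ 5.03e-40.

5.0e-40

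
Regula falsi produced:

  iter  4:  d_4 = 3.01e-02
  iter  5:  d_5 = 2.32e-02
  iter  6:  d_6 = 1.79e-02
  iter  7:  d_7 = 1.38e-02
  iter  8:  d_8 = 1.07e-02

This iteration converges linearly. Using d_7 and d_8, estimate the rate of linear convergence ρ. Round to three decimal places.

0.775

ρ ≈ d_8/d_7 = 1.07e-02/1.38e-02 = 0.77536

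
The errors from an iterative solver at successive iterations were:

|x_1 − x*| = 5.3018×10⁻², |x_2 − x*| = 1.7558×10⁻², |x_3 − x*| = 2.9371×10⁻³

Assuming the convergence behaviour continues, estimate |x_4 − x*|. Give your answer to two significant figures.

First estimate the order: p ≈ ln(|x_3 − x*|/|x_2 − x*|) / ln(|x_2 − x*|/|x_1 − x*|) = ln(2.9371×10⁻³/1.7558×10⁻²)/ln(1.7558×10⁻²/5.3018×10⁻²) = ln(0.16728)/ln(0.331171) ≈ 1.6180.
Then |x_4 − x*| ≈ |x_3 − x*|·(|x_3 − x*|/|x_2 − x*|)^p = 2.9371×10⁻³·(0.16728)^1.6180 = 2.9371×10⁻³·0.0554029 ≈ 0.0001627.

1.6e-4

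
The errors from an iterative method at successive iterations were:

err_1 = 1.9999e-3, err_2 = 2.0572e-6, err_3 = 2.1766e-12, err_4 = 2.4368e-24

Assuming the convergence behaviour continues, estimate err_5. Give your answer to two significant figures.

First estimate the order: p ≈ ln(err_4/err_3) / ln(err_3/err_2) = ln(2.4368e-24/2.1766e-12)/ln(2.1766e-12/2.0572e-6) = ln(1.11954e-12)/ln(1.05804e-06) ≈ 2.0000.
Then err_5 ≈ err_4·(err_4/err_3)^p = 2.4368e-24·(1.11954e-12)^2.0000 = 2.4368e-24·1.25337e-24 ≈ 3.054e-48.

3.1e-48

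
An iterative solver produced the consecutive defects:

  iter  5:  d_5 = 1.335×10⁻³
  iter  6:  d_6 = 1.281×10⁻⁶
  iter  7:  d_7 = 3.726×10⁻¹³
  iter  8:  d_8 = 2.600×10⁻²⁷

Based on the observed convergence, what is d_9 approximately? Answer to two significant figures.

5.7e-58

First estimate the order: p ≈ ln(d_8/d_7) / ln(d_7/d_6) = ln(2.600×10⁻²⁷/3.726×10⁻¹³)/ln(3.726×10⁻¹³/1.281×10⁻⁶) = ln(6.97799e-15)/ln(2.90867e-07) ≈ 2.1658.
Then d_9 ≈ d_8·(d_8/d_7)^p = 2.600×10⁻²⁷·(6.97799e-15)^2.1658 = 2.600×10⁻²⁷·2.18953e-31 ≈ 5.693e-58.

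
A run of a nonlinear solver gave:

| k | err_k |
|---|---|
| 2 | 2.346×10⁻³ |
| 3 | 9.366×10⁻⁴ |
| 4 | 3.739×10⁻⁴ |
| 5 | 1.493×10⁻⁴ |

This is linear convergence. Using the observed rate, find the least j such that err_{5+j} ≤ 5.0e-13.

22

Rate ρ ≈ err_5/err_4 = 1.493×10⁻⁴/3.739×10⁻⁴ = 0.3993.
After j more steps, err_{5+j} ≈ 1.493×10⁻⁴·ρ^j; need ρ^j ≤ 5.0e-13/1.493×10⁻⁴ = 3.34896e-09.
j ≥ ln(3.34896e-09)/ln(0.3993) = -19.5146/-0.91804 = 21.257.
So 22 more iterations are needed.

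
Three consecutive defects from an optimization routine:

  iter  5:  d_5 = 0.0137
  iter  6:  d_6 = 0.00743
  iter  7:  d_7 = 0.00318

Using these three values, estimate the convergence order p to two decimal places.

p ≈ ln(d_7/d_6) / ln(d_6/d_5)
  = ln(0.00318/0.00743) / ln(0.00743/0.0137)
  = ln(0.427995) / ln(0.542336)
  = -0.84864 / -0.61187 ≈ 1.38696

1.39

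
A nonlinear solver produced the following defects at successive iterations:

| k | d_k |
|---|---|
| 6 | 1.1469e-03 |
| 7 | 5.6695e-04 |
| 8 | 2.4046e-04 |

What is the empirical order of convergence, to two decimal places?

1.22

p ≈ ln(d_8/d_7) / ln(d_7/d_6)
  = ln(2.4046e-04/5.6695e-04) / ln(5.6695e-04/1.1469e-03)
  = ln(0.424129) / ln(0.494333)
  = -0.85772 / -0.70455 ≈ 1.21740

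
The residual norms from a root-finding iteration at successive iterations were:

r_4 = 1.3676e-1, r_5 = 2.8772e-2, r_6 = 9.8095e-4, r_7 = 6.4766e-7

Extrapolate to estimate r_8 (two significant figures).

First estimate the order: p ≈ ln(r_7/r_6) / ln(r_6/r_5) = ln(6.4766e-7/9.8095e-4)/ln(9.8095e-4/2.8772e-2) = ln(0.000660238)/ln(0.0340939) ≈ 2.1674.
Then r_8 ≈ r_7·(r_7/r_6)^p = 6.4766e-7·(0.000660238)^2.1674 = 6.4766e-7·1.27944e-07 ≈ 8.286e-14.

8.3e-14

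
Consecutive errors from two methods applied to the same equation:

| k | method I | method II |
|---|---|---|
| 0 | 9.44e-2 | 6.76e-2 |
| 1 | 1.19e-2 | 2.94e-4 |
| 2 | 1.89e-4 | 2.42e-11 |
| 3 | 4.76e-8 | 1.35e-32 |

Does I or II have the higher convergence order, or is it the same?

Method I: p ≈ ln(4.76e-8/1.89e-4)/ln(1.89e-4/1.19e-2) ≈ 2.00.
Method II: p ≈ ln(1.35e-32/2.42e-11)/ln(2.42e-11/2.94e-4) ≈ 3.00.
Method II has the higher order (≈3.0 vs ≈2.0).

II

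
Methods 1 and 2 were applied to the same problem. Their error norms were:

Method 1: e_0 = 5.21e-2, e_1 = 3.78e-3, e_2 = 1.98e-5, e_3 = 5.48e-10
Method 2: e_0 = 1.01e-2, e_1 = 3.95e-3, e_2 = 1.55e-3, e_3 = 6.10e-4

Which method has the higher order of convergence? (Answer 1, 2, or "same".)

Method 1: p ≈ ln(5.48e-10/1.98e-5)/ln(1.98e-5/3.78e-3) ≈ 2.00.
Method 2: p ≈ ln(6.10e-4/1.55e-3)/ln(1.55e-3/3.95e-3) ≈ 1.00.
Method 1 has the higher order (≈2.0 vs ≈1.0).

1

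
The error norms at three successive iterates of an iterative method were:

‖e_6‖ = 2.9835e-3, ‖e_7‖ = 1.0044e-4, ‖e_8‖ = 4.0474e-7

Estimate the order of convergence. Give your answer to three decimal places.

1.626

p ≈ ln(‖e_8‖/‖e_7‖) / ln(‖e_7‖/‖e_6‖)
  = ln(4.0474e-7/1.0044e-4) / ln(1.0044e-4/2.9835e-3)
  = ln(0.00402967) / ln(0.0336652)
  = -5.514071 / -3.391291 ≈ 1.625950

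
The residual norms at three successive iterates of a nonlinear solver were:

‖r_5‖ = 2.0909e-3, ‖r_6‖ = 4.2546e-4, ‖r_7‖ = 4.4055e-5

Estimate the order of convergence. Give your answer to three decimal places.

p ≈ ln(‖r_7‖/‖r_6‖) / ln(‖r_6‖/‖r_5‖)
  = ln(4.4055e-5/4.2546e-4) / ln(4.2546e-4/2.0909e-3)
  = ln(0.103547) / ln(0.203482)
  = -2.267730 / -1.592178 ≈ 1.424294

1.424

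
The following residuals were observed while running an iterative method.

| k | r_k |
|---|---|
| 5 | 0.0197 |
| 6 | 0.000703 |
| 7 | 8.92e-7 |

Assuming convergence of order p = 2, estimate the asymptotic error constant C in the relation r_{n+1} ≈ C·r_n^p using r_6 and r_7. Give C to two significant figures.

1.8

C ≈ r_7 / r_6^2
  = 8.92e-7 / (0.000703)^2
  = 8.92e-7 / 4.94209e-07 ≈ 1.8049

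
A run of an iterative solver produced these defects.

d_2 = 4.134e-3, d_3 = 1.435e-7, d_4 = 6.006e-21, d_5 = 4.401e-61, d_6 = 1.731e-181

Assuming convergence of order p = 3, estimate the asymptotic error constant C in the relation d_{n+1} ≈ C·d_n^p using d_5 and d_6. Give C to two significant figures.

2.0

C ≈ d_6 / d_5^3
  = 1.731e-181 / (4.401e-61)^3
  = 1.731e-181 / 8.52421e-182 ≈ 2.0307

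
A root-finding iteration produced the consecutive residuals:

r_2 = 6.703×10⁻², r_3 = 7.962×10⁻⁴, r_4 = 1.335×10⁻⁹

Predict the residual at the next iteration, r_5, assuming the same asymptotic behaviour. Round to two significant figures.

First estimate the order: p ≈ ln(r_4/r_3) / ln(r_3/r_2) = ln(1.335×10⁻⁹/7.962×10⁻⁴)/ln(7.962×10⁻⁴/6.703×10⁻²) = ln(1.67671e-06)/ln(0.0118783) ≈ 2.9999.
Then r_5 ≈ r_4·(r_4/r_3)^p = 1.335×10⁻⁹·(1.67671e-06)^2.9999 = 1.335×10⁻⁹·4.7201e-18 ≈ 6.301e-27.

6.3e-27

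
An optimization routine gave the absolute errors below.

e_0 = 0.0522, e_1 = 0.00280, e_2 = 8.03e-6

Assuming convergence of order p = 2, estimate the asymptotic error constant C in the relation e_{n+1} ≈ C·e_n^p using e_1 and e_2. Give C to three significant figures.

C ≈ e_2 / e_1^2
  = 8.03e-6 / (0.00280)^2
  = 8.03e-6 / 7.84e-06 ≈ 1.0242

1.02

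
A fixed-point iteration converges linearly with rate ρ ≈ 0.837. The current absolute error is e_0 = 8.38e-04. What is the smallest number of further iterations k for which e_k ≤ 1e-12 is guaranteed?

116

After k steps, e_k ≈ 8.38e-04·0.837^k.
Need 0.837^k ≤ 1e-12/8.38e-04 = 1.19332e-09.
k ≥ ln(1.19332e-09)/ln(0.837) = -20.5465/-0.17793 = 115.475.
Smallest integer k = 116.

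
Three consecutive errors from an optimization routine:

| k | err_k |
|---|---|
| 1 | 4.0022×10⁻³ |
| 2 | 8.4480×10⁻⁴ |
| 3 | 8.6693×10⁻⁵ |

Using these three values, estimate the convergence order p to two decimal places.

1.46

p ≈ ln(err_3/err_2) / ln(err_2/err_1)
  = ln(8.6693×10⁻⁵/8.4480×10⁻⁴) / ln(8.4480×10⁻⁴/4.0022×10⁻³)
  = ln(0.10262) / ln(0.211084)
  = -2.27672 / -1.55550 ≈ 1.46366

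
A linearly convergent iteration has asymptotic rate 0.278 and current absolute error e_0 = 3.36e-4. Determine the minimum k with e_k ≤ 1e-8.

After k steps, e_k ≈ 3.36e-4·0.278^k.
Need 0.278^k ≤ 1e-8/3.36e-4 = 2.97619e-05.
k ≥ ln(2.97619e-05)/ln(0.278) = -10.4223/-1.28013 = 8.142.
Smallest integer k = 9.

9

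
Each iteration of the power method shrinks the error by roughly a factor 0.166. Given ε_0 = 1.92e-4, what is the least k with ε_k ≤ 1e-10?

9

After k steps, ε_k ≈ 1.92e-4·0.166^k.
Need 0.166^k ≤ 1e-10/1.92e-4 = 5.20833e-07.
k ≥ ln(5.20833e-07)/ln(0.166) = -14.4678/-1.79577 = 8.057.
Smallest integer k = 9.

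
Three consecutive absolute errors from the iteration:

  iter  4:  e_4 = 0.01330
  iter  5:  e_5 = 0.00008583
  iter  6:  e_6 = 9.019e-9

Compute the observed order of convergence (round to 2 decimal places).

1.82

p ≈ ln(e_6/e_5) / ln(e_5/e_4)
  = ln(9.019e-9/0.00008583) / ln(0.00008583/0.01330)
  = ln(0.00010508) / ln(0.00645338)
  = -9.16079 / -5.04315 ≈ 1.81648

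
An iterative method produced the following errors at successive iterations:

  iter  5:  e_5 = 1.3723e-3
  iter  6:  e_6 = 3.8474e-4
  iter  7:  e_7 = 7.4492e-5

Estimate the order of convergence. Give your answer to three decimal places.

p ≈ ln(e_7/e_6) / ln(e_6/e_5)
  = ln(7.4492e-5/3.8474e-4) / ln(3.8474e-4/1.3723e-3)
  = ln(0.193616) / ln(0.280361)
  = -1.641878 / -1.271677 ≈ 1.291112

1.291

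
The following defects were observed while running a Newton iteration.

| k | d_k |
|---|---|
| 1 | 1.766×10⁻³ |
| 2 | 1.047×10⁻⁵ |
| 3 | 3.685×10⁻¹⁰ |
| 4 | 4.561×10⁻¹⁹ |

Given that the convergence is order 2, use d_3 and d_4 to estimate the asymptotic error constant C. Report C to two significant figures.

C ≈ d_4 / d_3^2
  = 4.561×10⁻¹⁹ / (3.685×10⁻¹⁰)^2
  = 4.561×10⁻¹⁹ / 1.35792e-19 ≈ 3.3588

3.4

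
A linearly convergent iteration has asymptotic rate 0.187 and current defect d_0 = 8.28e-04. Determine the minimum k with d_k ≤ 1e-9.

After k steps, d_k ≈ 8.28e-04·0.187^k.
Need 0.187^k ≤ 1e-9/8.28e-04 = 1.20773e-06.
k ≥ ln(1.20773e-06)/ln(0.187) = -13.6268/-1.67665 = 8.127.
Smallest integer k = 9.

9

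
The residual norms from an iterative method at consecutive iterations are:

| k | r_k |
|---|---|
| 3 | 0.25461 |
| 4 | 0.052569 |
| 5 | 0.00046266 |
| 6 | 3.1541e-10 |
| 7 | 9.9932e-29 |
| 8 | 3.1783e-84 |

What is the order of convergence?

3

Consecutive ratios: r_8/r_7 = 3.1783e-84/9.9932e-29 = 3.18046e-56, r_7/r_6 = 9.9932e-29/3.1541e-10 = 3.16832e-19.
p ≈ ln(3.18046e-56)/ln(3.16832e-19) = -127.7877/-42.5959 ≈ 3.00.
So the convergence is cubic (order 3).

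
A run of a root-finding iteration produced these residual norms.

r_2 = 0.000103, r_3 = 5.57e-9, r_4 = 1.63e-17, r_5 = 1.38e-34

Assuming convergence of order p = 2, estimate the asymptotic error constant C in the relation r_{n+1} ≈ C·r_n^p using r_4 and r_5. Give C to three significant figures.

0.519

C ≈ r_5 / r_4^2
  = 1.38e-34 / (1.63e-17)^2
  = 1.38e-34 / 2.6569e-34 ≈ 0.5194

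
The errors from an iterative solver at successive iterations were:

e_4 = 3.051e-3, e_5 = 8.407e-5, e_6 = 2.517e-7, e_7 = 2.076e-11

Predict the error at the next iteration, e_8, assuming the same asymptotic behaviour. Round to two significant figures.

5.1e-18

First estimate the order: p ≈ ln(e_7/e_6) / ln(e_6/e_5) = ln(2.076e-11/2.517e-7)/ln(2.517e-7/8.407e-5) = ln(8.24791e-05)/ln(0.00299393) ≈ 1.6181.
Then e_8 ≈ e_7·(e_7/e_6)^p = 2.076e-11·(8.24791e-05)^1.6181 = 2.076e-11·2.46738e-07 ≈ 5.122e-18.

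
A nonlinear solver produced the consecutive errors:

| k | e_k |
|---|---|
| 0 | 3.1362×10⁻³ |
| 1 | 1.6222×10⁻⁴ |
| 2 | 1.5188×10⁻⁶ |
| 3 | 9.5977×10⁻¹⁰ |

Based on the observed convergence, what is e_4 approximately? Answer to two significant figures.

8.6e-15

First estimate the order: p ≈ ln(e_3/e_2) / ln(e_2/e_1) = ln(9.5977×10⁻¹⁰/1.5188×10⁻⁶)/ln(1.5188×10⁻⁶/1.6222×10⁻⁴) = ln(0.000631927)/ln(0.00936259) ≈ 1.5771.
Then e_4 ≈ e_3·(e_3/e_2)^p = 9.5977×10⁻¹⁰·(0.000631927)^1.5771 = 9.5977×10⁻¹⁰·9.00185e-06 ≈ 8.64e-15.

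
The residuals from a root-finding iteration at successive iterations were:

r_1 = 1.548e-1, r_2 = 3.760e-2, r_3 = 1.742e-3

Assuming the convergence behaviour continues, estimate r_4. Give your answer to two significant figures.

First estimate the order: p ≈ ln(r_3/r_2) / ln(r_2/r_1) = ln(1.742e-3/3.760e-2)/ln(3.760e-2/1.548e-1) = ln(0.0463298)/ln(0.242894) ≈ 2.1708.
Then r_4 ≈ r_3·(r_3/r_2)^p = 1.742e-3·(0.0463298)^2.1708 = 1.742e-3·0.00127013 ≈ 2.213e-06.

2.2e-6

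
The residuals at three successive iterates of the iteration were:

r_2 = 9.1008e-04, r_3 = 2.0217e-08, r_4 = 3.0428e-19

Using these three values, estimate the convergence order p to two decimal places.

2.33

p ≈ ln(r_4/r_3) / ln(r_3/r_2)
  = ln(3.0428e-19/2.0217e-08) / ln(2.0217e-08/9.1008e-04)
  = ln(1.50507e-11) / ln(2.22145e-05)
  = -24.91960 / -10.71477 ≈ 2.32572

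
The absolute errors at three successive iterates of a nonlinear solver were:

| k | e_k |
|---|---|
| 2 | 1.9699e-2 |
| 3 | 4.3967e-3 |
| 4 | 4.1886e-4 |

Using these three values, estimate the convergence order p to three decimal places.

p ≈ ln(e_4/e_3) / ln(e_3/e_2)
  = ln(4.1886e-4/4.3967e-3) / ln(4.3967e-3/1.9699e-2)
  = ln(0.0952669) / ln(0.223194)
  = -2.351073 / -1.499714 ≈ 1.567681

1.568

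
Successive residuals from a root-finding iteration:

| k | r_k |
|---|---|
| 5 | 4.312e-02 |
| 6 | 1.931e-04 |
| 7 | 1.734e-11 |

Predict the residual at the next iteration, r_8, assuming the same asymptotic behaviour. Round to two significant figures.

1.3e-32

First estimate the order: p ≈ ln(r_7/r_6) / ln(r_6/r_5) = ln(1.734e-11/1.931e-04)/ln(1.931e-04/4.312e-02) = ln(8.9798e-08)/ln(0.0044782) ≈ 3.0000.
Then r_8 ≈ r_7·(r_7/r_6)^p = 1.734e-11·(8.9798e-08)^3.0000 = 1.734e-11·7.24102e-22 ≈ 1.256e-32.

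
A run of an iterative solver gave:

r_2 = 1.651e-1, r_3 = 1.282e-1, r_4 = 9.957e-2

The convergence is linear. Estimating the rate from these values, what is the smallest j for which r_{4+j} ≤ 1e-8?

Rate ρ ≈ r_4/r_3 = 9.957e-2/1.282e-1 = 0.7767.
After j more steps, r_{4+j} ≈ 9.957e-2·ρ^j; need ρ^j ≤ 1e-8/9.957e-2 = 1.00432e-07.
j ≥ ln(1.00432e-07)/ln(0.7767) = -16.1138/-0.25270 = 63.767.
So 64 more iterations are needed.

64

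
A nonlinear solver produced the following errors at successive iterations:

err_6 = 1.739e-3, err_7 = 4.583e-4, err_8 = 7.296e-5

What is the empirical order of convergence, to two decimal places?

1.38

p ≈ ln(err_8/err_7) / ln(err_7/err_6)
  = ln(7.296e-5/4.583e-4) / ln(4.583e-4/1.739e-3)
  = ln(0.159197) / ln(0.263542)
  = -1.83761 / -1.33354 ≈ 1.37799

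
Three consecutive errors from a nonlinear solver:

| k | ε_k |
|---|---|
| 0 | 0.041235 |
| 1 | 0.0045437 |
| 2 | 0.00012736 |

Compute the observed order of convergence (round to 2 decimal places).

1.62

p ≈ ln(ε_2/ε_1) / ln(ε_1/ε_0)
  = ln(0.00012736/0.0045437) / ln(0.0045437/0.041235)
  = ln(0.02803) / ln(0.11019)
  = -3.57448 / -2.20555 ≈ 1.62068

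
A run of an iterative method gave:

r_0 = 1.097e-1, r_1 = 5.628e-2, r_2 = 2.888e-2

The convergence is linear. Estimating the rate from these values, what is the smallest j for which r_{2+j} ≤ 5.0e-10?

27

Rate ρ ≈ r_2/r_1 = 2.888e-2/5.628e-2 = 0.5131.
After j more steps, r_{2+j} ≈ 2.888e-2·ρ^j; need ρ^j ≤ 5.0e-10/2.888e-2 = 1.7313e-08.
j ≥ ln(1.7313e-08)/ln(0.5131) = -17.8718/-0.66728 = 26.783.
So 27 more iterations are needed.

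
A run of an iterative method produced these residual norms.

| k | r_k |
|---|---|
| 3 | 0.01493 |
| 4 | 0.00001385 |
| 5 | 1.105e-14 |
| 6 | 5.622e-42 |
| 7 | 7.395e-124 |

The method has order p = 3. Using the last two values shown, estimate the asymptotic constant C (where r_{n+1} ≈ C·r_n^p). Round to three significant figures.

C ≈ r_7 / r_6^3
  = 7.395e-124 / (5.622e-42)^3
  = 7.395e-124 / 1.77694e-124 ≈ 4.1617

4.16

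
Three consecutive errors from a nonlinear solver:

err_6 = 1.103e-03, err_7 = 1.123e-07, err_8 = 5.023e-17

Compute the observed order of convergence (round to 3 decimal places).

p ≈ ln(err_8/err_7) / ln(err_7/err_6)
  = ln(5.023e-17/1.123e-07) / ln(1.123e-07/1.103e-03)
  = ln(4.47284e-10) / ln(0.000101813)
  = -21.527827 / -9.192373 ≈ 2.341923

2.342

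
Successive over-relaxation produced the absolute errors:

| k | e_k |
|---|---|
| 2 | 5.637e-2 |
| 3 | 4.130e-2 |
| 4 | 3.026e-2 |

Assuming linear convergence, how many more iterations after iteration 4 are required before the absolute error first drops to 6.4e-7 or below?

Rate ρ ≈ e_4/e_3 = 3.026e-2/4.130e-2 = 0.7327.
After j more steps, e_{4+j} ≈ 3.026e-2·ρ^j; need ρ^j ≤ 6.4e-7/3.026e-2 = 2.115e-05.
j ≥ ln(2.115e-05)/ln(0.7327) = -10.7639/-0.31102 = 34.608.
So 35 more iterations are needed.

35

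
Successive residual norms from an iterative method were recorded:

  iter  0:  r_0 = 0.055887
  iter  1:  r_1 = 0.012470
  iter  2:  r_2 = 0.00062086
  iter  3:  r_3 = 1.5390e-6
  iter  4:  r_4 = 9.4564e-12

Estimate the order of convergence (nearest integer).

Consecutive ratios: r_4/r_3 = 9.4564e-12/1.5390e-6 = 6.14451e-06, r_3/r_2 = 1.5390e-6/0.00062086 = 0.00247882.
p ≈ ln(6.14451e-06)/ln(0.00247882) = -12.0000/-6.0000 ≈ 2.00.
So the convergence is quadratic (order 2).

2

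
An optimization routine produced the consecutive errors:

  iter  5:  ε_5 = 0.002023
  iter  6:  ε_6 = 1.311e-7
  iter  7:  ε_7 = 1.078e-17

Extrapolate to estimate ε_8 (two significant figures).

First estimate the order: p ≈ ln(ε_7/ε_6) / ln(ε_6/ε_5) = ln(1.078e-17/1.311e-7)/ln(1.311e-7/0.002023) = ln(8.22273e-11)/ln(6.48047e-05) ≈ 2.4078.
Then ε_8 ≈ ε_7·(ε_7/ε_6)^p = 1.078e-17·(8.22273e-11)^2.4078 = 1.078e-17·5.21646e-25 ≈ 5.623e-42.

5.6e-42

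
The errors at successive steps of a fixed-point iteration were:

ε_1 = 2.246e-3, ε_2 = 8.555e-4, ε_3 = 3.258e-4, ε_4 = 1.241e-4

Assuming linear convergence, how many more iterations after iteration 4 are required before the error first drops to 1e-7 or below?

8

Rate ρ ≈ ε_4/ε_3 = 1.241e-4/3.258e-4 = 0.3809.
After j more steps, ε_{4+j} ≈ 1.241e-4·ρ^j; need ρ^j ≤ 1e-7/1.241e-4 = 0.000805802.
j ≥ ln(0.000805802)/ln(0.3809) = -7.1237/-0.96522 = 7.380.
So 8 more iterations are needed.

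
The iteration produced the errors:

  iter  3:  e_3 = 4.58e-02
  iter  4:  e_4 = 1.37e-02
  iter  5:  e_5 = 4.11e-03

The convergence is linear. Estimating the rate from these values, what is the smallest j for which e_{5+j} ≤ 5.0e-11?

16

Rate ρ ≈ e_5/e_4 = 4.11e-03/1.37e-02 = 0.3000.
After j more steps, e_{5+j} ≈ 4.11e-03·ρ^j; need ρ^j ≤ 5.0e-11/4.11e-03 = 1.21655e-08.
j ≥ ln(1.21655e-08)/ln(0.3000) = -18.2247/-1.20397 = 15.137.
So 16 more iterations are needed.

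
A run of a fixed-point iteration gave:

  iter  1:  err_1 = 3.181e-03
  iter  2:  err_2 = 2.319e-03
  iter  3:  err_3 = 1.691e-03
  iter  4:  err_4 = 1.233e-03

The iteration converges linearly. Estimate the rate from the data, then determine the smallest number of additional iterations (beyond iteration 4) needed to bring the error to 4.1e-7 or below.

26

Rate ρ ≈ err_4/err_3 = 1.233e-03/1.691e-03 = 0.7292.
After j more steps, err_{4+j} ≈ 1.233e-03·ρ^j; need ρ^j ≤ 4.1e-7/1.233e-03 = 0.000332522.
j ≥ ln(0.000332522)/ln(0.7292) = -8.0088/-0.31581 = 25.360.
So 26 more iterations are needed.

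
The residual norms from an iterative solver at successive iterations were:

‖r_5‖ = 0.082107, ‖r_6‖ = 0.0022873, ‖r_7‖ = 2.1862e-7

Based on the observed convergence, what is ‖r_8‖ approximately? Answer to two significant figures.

First estimate the order: p ≈ ln(‖r_7‖/‖r_6‖) / ln(‖r_6‖/‖r_5‖) = ln(2.1862e-7/0.0022873)/ln(0.0022873/0.082107) = ln(9.55799e-05)/ln(0.0278576) ≈ 2.5849.
Then ‖r_8‖ ≈ ‖r_7‖·(‖r_7‖/‖r_6‖)^p = 2.1862e-7·(9.55799e-05)^2.5849 = 2.1862e-7·4.07052e-11 ≈ 8.899e-18.

8.9e-18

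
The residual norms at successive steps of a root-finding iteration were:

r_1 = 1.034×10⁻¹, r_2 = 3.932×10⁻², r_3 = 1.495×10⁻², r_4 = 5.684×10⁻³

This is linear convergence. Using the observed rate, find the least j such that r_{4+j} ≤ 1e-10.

Rate ρ ≈ r_4/r_3 = 5.684×10⁻³/1.495×10⁻² = 0.3802.
After j more steps, r_{4+j} ≈ 5.684×10⁻³·ρ^j; need ρ^j ≤ 1e-10/5.684×10⁻³ = 1.75932e-08.
j ≥ ln(1.75932e-08)/ln(0.3802) = -17.8558/-0.96706 = 18.464.
So 19 more iterations are needed.

19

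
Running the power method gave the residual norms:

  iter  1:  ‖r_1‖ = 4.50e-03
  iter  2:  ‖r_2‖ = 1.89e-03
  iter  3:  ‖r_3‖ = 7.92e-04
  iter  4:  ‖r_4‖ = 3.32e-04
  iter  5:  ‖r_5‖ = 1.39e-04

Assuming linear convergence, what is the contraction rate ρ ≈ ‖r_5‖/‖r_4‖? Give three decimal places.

ρ ≈ ‖r_5‖/‖r_4‖ = 1.39e-04/3.32e-04 = 0.41867

0.419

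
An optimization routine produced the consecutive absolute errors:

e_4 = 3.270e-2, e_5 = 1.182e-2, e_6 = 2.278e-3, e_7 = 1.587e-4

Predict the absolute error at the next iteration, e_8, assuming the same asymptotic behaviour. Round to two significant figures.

2.1e-6

First estimate the order: p ≈ ln(e_7/e_6) / ln(e_6/e_5) = ln(1.587e-4/2.278e-3)/ln(2.278e-3/1.182e-2) = ln(0.0696664)/ln(0.192724) ≈ 1.6180.
Then e_8 ≈ e_7·(e_7/e_6)^p = 1.587e-4·(0.0696664)^1.6180 = 1.587e-4·0.013428 ≈ 2.131e-06.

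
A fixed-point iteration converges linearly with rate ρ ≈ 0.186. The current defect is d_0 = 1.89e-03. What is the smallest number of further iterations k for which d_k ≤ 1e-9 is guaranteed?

9

After k steps, d_k ≈ 1.89e-03·0.186^k.
Need 0.186^k ≤ 1e-9/1.89e-03 = 5.29101e-07.
k ≥ ln(5.29101e-07)/ln(0.186) = -14.4521/-1.68201 = 8.592.
Smallest integer k = 9.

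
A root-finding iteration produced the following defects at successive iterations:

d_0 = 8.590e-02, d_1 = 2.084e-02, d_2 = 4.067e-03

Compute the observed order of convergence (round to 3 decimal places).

p ≈ ln(d_2/d_1) / ln(d_1/d_0)
  = ln(4.067e-03/2.084e-02) / ln(2.084e-02/8.590e-02)
  = ln(0.195154) / ln(0.242608)
  = -1.633966 / -1.416308 ≈ 1.153680

1.154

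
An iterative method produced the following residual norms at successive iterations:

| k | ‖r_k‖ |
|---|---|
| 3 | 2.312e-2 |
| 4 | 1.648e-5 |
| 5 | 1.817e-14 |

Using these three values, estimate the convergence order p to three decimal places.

2.846

p ≈ ln(‖r_5‖/‖r_4‖) / ln(‖r_4‖/‖r_3‖)
  = ln(1.817e-14/1.648e-5) / ln(1.648e-5/2.312e-2)
  = ln(1.10255e-09) / ln(0.000712803)
  = -20.625640 / -7.246305 ≈ 2.846367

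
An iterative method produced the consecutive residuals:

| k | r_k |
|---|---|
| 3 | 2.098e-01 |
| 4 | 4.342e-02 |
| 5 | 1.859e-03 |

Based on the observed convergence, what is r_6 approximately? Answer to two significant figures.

3.4e-6

First estimate the order: p ≈ ln(r_5/r_4) / ln(r_4/r_3) = ln(1.859e-03/4.342e-02)/ln(4.342e-02/2.098e-01) = ln(0.0428144)/ln(0.206959) ≈ 2.0003.
Then r_6 ≈ r_5·(r_5/r_4)^p = 1.859e-03·(0.0428144)^2.0003 = 1.859e-03·0.00183134 ≈ 3.404e-06.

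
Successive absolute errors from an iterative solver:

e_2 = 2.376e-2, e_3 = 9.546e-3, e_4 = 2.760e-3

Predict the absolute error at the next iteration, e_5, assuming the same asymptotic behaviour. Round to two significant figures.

First estimate the order: p ≈ ln(e_4/e_3) / ln(e_3/e_2) = ln(2.760e-3/9.546e-3)/ln(9.546e-3/2.376e-2) = ln(0.289126)/ln(0.401768) ≈ 1.3608.
Then e_5 ≈ e_4·(e_4/e_3)^p = 2.760e-3·(0.289126)^1.3608 = 2.760e-3·0.184777 ≈ 0.00051.

5.1e-4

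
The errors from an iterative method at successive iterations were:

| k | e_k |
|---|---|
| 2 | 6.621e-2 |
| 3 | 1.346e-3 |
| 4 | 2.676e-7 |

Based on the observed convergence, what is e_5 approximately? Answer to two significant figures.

2.1e-15

First estimate the order: p ≈ ln(e_4/e_3) / ln(e_3/e_2) = ln(2.676e-7/1.346e-3)/ln(1.346e-3/6.621e-2) = ln(0.000198811)/ln(0.0203293) ≈ 2.1878.
Then e_5 ≈ e_4·(e_4/e_3)^p = 2.676e-7·(0.000198811)^2.1878 = 2.676e-7·7.97495e-09 ≈ 2.134e-15.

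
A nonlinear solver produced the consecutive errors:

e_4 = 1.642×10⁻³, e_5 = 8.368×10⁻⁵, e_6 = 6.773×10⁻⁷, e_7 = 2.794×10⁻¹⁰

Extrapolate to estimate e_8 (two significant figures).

First estimate the order: p ≈ ln(e_7/e_6) / ln(e_6/e_5) = ln(2.794×10⁻¹⁰/6.773×10⁻⁷)/ln(6.773×10⁻⁷/8.368×10⁻⁵) = ln(0.00041252)/ln(0.00809393) ≈ 1.6180.
Then e_8 ≈ e_7·(e_7/e_6)^p = 2.794×10⁻¹⁰·(0.00041252)^1.6180 = 2.794×10⁻¹⁰·3.34034e-06 ≈ 9.333e-16.

9.3e-16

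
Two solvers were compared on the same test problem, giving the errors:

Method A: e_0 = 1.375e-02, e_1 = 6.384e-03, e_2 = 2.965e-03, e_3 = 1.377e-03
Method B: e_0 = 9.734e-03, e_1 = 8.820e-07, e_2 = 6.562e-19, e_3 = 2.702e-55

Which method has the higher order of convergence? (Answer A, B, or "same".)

B

Method A: p ≈ ln(1.377e-03/2.965e-03)/ln(2.965e-03/6.384e-03) ≈ 1.00.
Method B: p ≈ ln(2.702e-55/6.562e-19)/ln(6.562e-19/8.820e-07) ≈ 3.00.
Method B has the higher order (≈3.0 vs ≈1.0).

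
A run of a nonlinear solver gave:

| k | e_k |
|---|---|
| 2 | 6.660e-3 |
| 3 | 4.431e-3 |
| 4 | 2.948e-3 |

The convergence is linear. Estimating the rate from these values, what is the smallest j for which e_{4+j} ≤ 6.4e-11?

44

Rate ρ ≈ e_4/e_3 = 2.948e-3/4.431e-3 = 0.6653.
After j more steps, e_{4+j} ≈ 2.948e-3·ρ^j; need ρ^j ≤ 6.4e-11/2.948e-3 = 2.17096e-08.
j ≥ ln(2.17096e-08)/ln(0.6653) = -17.6455/-0.40752 = 43.300.
So 44 more iterations are needed.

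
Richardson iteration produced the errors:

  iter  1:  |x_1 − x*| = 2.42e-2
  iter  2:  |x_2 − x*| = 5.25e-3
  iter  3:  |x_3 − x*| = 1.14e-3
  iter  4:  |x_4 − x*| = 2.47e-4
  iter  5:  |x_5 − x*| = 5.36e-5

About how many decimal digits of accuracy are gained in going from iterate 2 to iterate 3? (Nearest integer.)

1

Digits gained ≈ log₁₀(|x_2 − x*|/|x_3 − x*|) = log₁₀(5.25e-3/1.14e-3) = log₁₀(4.60526) ≈ 0.663.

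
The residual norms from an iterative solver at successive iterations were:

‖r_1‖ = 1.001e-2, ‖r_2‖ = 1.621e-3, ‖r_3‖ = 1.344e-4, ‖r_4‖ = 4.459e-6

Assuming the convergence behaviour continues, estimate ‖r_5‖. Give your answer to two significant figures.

First estimate the order: p ≈ ln(‖r_4‖/‖r_3‖) / ln(‖r_3‖/‖r_2‖) = ln(4.459e-6/1.344e-4)/ln(1.344e-4/1.621e-3) = ln(0.0331771)/ln(0.0829118) ≈ 1.3678.
Then ‖r_5‖ ≈ ‖r_4‖·(‖r_4‖/‖r_3‖)^p = 4.459e-6·(0.0331771)^1.3678 = 4.459e-6·0.00947988 ≈ 4.227e-08.

4.2e-8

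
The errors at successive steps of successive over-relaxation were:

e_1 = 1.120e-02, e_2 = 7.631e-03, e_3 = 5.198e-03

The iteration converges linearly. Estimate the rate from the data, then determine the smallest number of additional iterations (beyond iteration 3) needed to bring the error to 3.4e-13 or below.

62

Rate ρ ≈ e_3/e_2 = 5.198e-03/7.631e-03 = 0.6812.
After j more steps, e_{3+j} ≈ 5.198e-03·ρ^j; need ρ^j ≤ 3.4e-13/5.198e-03 = 6.54098e-11.
j ≥ ln(6.54098e-11)/ln(0.6812) = -23.4503/-0.38390 = 61.084.
So 62 more iterations are needed.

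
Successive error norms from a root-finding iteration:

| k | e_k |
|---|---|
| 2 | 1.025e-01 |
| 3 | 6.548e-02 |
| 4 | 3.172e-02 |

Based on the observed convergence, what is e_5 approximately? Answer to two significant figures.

First estimate the order: p ≈ ln(e_4/e_3) / ln(e_3/e_2) = ln(3.172e-02/6.548e-02)/ln(6.548e-02/1.025e-01) = ln(0.484423)/ln(0.638829) ≈ 1.6174.
Then e_5 ≈ e_4·(e_4/e_3)^p = 3.172e-02·(0.484423)^1.6174 = 3.172e-02·0.309658 ≈ 0.009822.

9.8e-3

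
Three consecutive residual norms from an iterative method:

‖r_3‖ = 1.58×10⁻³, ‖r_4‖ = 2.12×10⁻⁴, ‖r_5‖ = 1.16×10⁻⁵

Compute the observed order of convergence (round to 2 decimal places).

p ≈ ln(‖r_5‖/‖r_4‖) / ln(‖r_4‖/‖r_3‖)
  = ln(1.16×10⁻⁵/2.12×10⁻⁴) / ln(2.12×10⁻⁴/1.58×10⁻³)
  = ln(0.054717) / ln(0.134177)
  = -2.90558 / -2.00860 ≈ 1.44657

1.45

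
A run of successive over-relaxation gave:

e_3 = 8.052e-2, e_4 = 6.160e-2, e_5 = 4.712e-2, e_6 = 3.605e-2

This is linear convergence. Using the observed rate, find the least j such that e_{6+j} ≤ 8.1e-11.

75

Rate ρ ≈ e_6/e_5 = 3.605e-2/4.712e-2 = 0.7651.
After j more steps, e_{6+j} ≈ 3.605e-2·ρ^j; need ρ^j ≤ 8.1e-11/3.605e-2 = 2.24688e-09.
j ≥ ln(2.24688e-09)/ln(0.7651) = -19.9137/-0.26775 = 74.374.
So 75 more iterations are needed.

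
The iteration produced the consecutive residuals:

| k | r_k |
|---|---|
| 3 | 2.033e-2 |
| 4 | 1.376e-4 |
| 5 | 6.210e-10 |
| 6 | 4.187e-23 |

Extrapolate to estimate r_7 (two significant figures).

First estimate the order: p ≈ ln(r_6/r_5) / ln(r_5/r_4) = ln(4.187e-23/6.210e-10)/ln(6.210e-10/1.376e-4) = ln(6.74235e-14)/ln(4.51308e-06) ≈ 2.4640.
Then r_7 ≈ r_6·(r_6/r_5)^p = 4.187e-23·(6.74235e-14)^2.4640 = 4.187e-23·3.51715e-33 ≈ 1.473e-55.

1.5e-55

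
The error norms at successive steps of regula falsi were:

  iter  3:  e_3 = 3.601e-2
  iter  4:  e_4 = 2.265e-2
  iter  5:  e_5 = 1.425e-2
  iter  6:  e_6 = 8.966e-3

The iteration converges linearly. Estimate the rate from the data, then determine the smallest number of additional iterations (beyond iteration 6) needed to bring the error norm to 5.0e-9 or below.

32

Rate ρ ≈ e_6/e_5 = 8.966e-3/1.425e-2 = 0.6292.
After j more steps, e_{6+j} ≈ 8.966e-3·ρ^j; need ρ^j ≤ 5.0e-9/8.966e-3 = 5.57662e-07.
j ≥ ln(5.57662e-07)/ln(0.6292) = -14.3995/-0.46331 = 31.080.
So 32 more iterations are needed.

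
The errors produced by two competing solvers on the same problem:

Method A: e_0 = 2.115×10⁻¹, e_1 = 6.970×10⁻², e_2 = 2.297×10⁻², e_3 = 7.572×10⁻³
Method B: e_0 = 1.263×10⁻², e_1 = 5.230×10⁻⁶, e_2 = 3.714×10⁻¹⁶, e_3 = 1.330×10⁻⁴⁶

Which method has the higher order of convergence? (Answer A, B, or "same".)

Method A: p ≈ ln(7.572×10⁻³/2.297×10⁻²)/ln(2.297×10⁻²/6.970×10⁻²) ≈ 1.00.
Method B: p ≈ ln(1.330×10⁻⁴⁶/3.714×10⁻¹⁶)/ln(3.714×10⁻¹⁶/5.230×10⁻⁶) ≈ 3.00.
Method B has the higher order (≈3.0 vs ≈1.0).

B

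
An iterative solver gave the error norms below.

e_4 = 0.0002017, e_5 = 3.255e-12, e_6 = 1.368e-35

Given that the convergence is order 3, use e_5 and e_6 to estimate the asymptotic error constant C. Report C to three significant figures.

0.397

C ≈ e_6 / e_5^3
  = 1.368e-35 / (3.255e-12)^3
  = 1.368e-35 / 3.44868e-35 ≈ 0.39667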